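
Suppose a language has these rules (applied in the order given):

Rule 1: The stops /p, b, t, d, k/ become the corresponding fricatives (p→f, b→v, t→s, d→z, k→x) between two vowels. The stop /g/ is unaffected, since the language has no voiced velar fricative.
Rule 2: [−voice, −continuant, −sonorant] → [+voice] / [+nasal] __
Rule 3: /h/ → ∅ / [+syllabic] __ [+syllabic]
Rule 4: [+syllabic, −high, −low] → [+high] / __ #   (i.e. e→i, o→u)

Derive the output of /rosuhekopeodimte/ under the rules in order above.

Rule 1 (intervocalic spirantization): /k/ is a stop between vowels /e/ and /o/, so it spirantizes to the fricative [x]. /p/ is a stop between vowels /o/ and /e/, so it spirantizes to the fricative [f]. /d/ is a stop between vowels /o/ and /i/, so it spirantizes to the fricative [z]. /rosuhekopeodimte/ → rosuhexofeozimte.
Rule 2 (post-nasal voicing): /t/ is a voiceless stop immediately after the nasal /m/, so it voices to [d]. /rosuhexofeozimte/ → rosuhexofeozimde.
Rule 3 (intervocalic h-deletion): /h/ occurs between vowels /u/ and /e/, so it deletes. /rosuhexofeozimde/ → rosuexofeozimde.
Rule 4 (final vowel raising): /e/ is a mid vowel in word-final position, so it raises to [i]. /rosuexofeozimde/ → rosuexofeozimdi.

rosuexofeozimdi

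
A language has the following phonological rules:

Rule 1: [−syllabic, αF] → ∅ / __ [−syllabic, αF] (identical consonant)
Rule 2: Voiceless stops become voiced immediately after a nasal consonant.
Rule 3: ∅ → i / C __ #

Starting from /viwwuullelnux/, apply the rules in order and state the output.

Rule 1 (degemination): /ww/ is a geminate; the first /w/ deletes. /ll/ is a geminate; the first /l/ deletes. /viwwuullelnux/ → viwuulelnux.
Rule 2 (post-nasal voicing): no segment meets the environment; /viwuulelnux/ is unchanged.
Rule 3 (final i-epenthesis): the form ends in the consonant /x/, so [i] is inserted word-finally. /viwuulelnux/ → viwuulelnuxi.

viwuulelnuxi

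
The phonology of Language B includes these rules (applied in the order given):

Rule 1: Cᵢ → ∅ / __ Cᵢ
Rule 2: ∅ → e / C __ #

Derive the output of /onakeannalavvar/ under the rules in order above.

Rule 1 (degemination): /nn/ is a geminate; the first /n/ deletes. /vv/ is a geminate; the first /v/ deletes. /onakeannalavvar/ → onakeanalavar.
Rule 2 (final e-epenthesis): the form ends in the consonant /r/, so [e] is inserted word-finally. /onakeanalavar/ → onakeanalavare.

onakeanalavare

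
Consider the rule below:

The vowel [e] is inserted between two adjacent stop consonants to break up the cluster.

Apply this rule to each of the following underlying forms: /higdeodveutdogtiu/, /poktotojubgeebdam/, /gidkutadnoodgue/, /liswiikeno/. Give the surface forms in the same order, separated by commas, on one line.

higedeodveutedogetiu, poketotojubegeebedam, gidekutadnoodegue, liswiikeno

/higdeodveutdogtiu/: /g/ and /d/ form a stop–stop cluster, so [e] is inserted between them. /t/ and /d/ form a stop–stop cluster, so [e] is inserted between them. /g/ and /t/ form a stop–stop cluster, so [e] is inserted between them. → [higedeodveutedogetiu].
/poktotojubgeebdam/: /k/ and /t/ form a stop–stop cluster, so [e] is inserted between them. /b/ and /g/ form a stop–stop cluster, so [e] is inserted between them. /b/ and /d/ form a stop–stop cluster, so [e] is inserted between them. → [poketotojubegeebedam].
/gidkutadnoodgue/: /d/ and /k/ form a stop–stop cluster, so [e] is inserted between them. /d/ and /g/ form a stop–stop cluster, so [e] is inserted between them. → [gidekutadnoodegue].
/liswiikeno/: the rule's environment is not met; surfaces unchanged as [liswiikeno].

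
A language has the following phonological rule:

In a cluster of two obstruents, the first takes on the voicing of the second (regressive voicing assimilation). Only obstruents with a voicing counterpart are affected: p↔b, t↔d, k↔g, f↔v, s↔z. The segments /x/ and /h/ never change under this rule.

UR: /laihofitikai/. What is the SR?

No segment of /laihofitikai/ meets the structural description of the rule, so the form surfaces unchanged.

laihofitikai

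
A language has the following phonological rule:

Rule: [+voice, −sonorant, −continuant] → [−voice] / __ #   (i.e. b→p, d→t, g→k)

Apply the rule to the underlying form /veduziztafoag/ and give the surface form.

veduziztafoak

/g/ is a voiced stop in word-final position, so it devoices to [k].
Surface form: [veduziztafoak].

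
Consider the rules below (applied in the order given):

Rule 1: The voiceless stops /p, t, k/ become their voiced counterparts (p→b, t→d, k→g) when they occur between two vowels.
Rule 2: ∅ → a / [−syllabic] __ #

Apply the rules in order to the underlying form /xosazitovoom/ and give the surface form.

xosazidovooma

Rule 1 (intervocalic voicing): /t/ is a voiceless stop between vowels /i/ and /o/, so it voices to [d]. /xosazitovoom/ → xosazidovoom.
Rule 2 (final a-epenthesis): the form ends in the consonant /m/, so [a] is inserted word-finally. /xosazidovoom/ → xosazidovooma.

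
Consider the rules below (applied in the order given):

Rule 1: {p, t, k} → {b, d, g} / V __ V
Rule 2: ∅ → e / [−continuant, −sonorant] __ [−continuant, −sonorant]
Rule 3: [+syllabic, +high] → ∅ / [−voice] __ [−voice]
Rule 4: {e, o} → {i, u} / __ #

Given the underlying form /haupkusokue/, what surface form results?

Rule 1 (intervocalic voicing): /k/ is a voiceless stop between vowels /o/ and /u/, so it voices to [g]. /haupkusokue/ → haupkusogue.
Rule 2 (stop-cluster e-epenthesis): /p/ and /k/ form a stop–stop cluster, so [e] is inserted between them. /haupkusogue/ → haupekusogue.
Rule 3 (high vowel syncope): /u/ is a high vowel flanked by voiceless consonants /k/ and /s/, so it deletes. /haupekusogue/ → haupeksogue.
Rule 4 (final vowel raising): /e/ is a mid vowel in word-final position, so it raises to [i]. /haupeksogue/ → haupeksogui.

haupeksogui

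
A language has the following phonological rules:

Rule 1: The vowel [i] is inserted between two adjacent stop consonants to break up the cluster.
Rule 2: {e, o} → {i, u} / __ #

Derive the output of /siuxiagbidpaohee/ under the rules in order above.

Rule 1 (stop-cluster i-epenthesis): /g/ and /b/ form a stop–stop cluster, so [i] is inserted between them. /d/ and /p/ form a stop–stop cluster, so [i] is inserted between them. /siuxiagbidpaohee/ → siuxiagibidipaohee.
Rule 2 (final vowel raising): /e/ is a mid vowel in word-final position, so it raises to [i]. /siuxiagibidipaohee/ → siuxiagibidipaohei.

siuxiagibidipaohei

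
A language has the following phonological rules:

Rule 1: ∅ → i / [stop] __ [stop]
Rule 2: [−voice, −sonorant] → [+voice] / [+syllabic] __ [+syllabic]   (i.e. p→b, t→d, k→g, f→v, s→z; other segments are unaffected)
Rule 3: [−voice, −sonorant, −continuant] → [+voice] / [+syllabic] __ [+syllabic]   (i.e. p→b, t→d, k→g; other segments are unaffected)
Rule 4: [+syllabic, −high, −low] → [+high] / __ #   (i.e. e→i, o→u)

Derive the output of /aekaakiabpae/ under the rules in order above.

aegaagiabibai

Rule 1 (stop-cluster i-epenthesis): /b/ and /p/ form a stop–stop cluster, so [i] is inserted between them. /aekaakiabpae/ → aekaakiabipae.
Rule 2 (intervocalic voicing): /k/ is a voiceless obstruent between vowels /e/ and /a/, so it voices to [g]. /k/ is a voiceless obstruent between vowels /a/ and /i/, so it voices to [g]. /p/ is a voiceless obstruent between vowels /i/ and /a/, so it voices to [b]. /aekaakiabipae/ → aegaagiabibae.
Rule 3 (intervocalic voicing): no segment meets the environment; /aegaagiabibae/ is unchanged.
Rule 4 (final vowel raising): /e/ is a mid vowel in word-final position, so it raises to [i]. /aegaagiabibae/ → aegaagiabibai.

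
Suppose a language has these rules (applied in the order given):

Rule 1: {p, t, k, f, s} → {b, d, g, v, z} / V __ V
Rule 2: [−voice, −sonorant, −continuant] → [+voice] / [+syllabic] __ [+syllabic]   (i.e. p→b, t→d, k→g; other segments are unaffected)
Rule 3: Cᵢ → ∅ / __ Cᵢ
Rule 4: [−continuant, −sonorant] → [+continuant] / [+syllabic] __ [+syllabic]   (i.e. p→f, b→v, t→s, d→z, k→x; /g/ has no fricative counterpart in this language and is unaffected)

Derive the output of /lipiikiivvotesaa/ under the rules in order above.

Rule 1 (intervocalic voicing): /p/ is a voiceless obstruent between vowels /i/ and /i/, so it voices to [b]. /k/ is a voiceless obstruent between vowels /i/ and /i/, so it voices to [g]. /t/ is a voiceless obstruent between vowels /o/ and /e/, so it voices to [d]. /s/ is a voiceless obstruent between vowels /e/ and /a/, so it voices to [z]. /lipiikiivvotesaa/ → libiigiivvodezaa.
Rule 2 (intervocalic voicing): no segment meets the environment; /libiigiivvodezaa/ is unchanged.
Rule 3 (degemination): /vv/ is a geminate; the first /v/ deletes. /libiigiivvodezaa/ → libiigiivodezaa.
Rule 4 (intervocalic spirantization): /b/ is a stop between vowels /i/ and /i/, so it spirantizes to the fricative [v]. /d/ is a stop between vowels /o/ and /e/, so it spirantizes to the fricative [z]. /libiigiivodezaa/ → liviigiivozezaa.

liviigiivozezaa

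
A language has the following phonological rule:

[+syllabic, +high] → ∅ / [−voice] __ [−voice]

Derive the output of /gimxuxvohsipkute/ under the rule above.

/u/ is a high vowel flanked by voiceless consonants /x/ and /x/, so it deletes.
/i/ is a high vowel flanked by voiceless consonants /s/ and /p/, so it deletes.
/u/ is a high vowel flanked by voiceless consonants /k/ and /t/, so it deletes.
The other instance of /i/ does not occur in the required environment and remains unchanged.
Surface form: [gimxxvohspkte].

gimxxvohspkte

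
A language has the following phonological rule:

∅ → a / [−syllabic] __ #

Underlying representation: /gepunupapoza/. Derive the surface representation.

No segment of /gepunupapoza/ meets the structural description of the rule, so the form surfaces unchanged.

gepunupapoza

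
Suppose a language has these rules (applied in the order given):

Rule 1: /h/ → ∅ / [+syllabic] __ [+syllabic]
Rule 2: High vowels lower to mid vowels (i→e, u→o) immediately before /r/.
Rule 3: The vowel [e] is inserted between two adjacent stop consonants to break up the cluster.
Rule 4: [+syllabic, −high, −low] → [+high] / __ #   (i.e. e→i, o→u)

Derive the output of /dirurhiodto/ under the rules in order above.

Rule 1 (intervocalic h-deletion): no segment meets the environment; /dirurhiodto/ is unchanged.
Rule 2 (pre-rhotic lowering): /i/ is a high vowel immediately before /r/, so it lowers to [e]. /u/ is a high vowel immediately before /r/, so it lowers to [o]. /dirurhiodto/ → derorhiodto.
Rule 3 (stop-cluster e-epenthesis): /d/ and /t/ form a stop–stop cluster, so [e] is inserted between them. /derorhiodto/ → derorhiodeto.
Rule 4 (final vowel raising): /o/ is a mid vowel in word-final position, so it raises to [u]. /derorhiodeto/ → derorhiodetu.

derorhiodetu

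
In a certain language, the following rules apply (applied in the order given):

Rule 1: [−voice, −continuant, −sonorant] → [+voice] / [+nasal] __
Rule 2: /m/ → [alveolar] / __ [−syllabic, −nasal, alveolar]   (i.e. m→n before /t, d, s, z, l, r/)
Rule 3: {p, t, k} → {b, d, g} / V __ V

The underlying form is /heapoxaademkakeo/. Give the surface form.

heaboxaademgageo

Rule 1 (post-nasal voicing): /k/ is a voiceless stop immediately after the nasal /m/, so it voices to [g]. /heapoxaademkakeo/ → heapoxaademgakeo.
Rule 2 (nasal place assimilation): no segment meets the environment; /heapoxaademgakeo/ is unchanged.
Rule 3 (intervocalic voicing): /p/ is a voiceless stop between vowels /a/ and /o/, so it voices to [b]. /k/ is a voiceless stop between vowels /a/ and /e/, so it voices to [g]. /heapoxaademgakeo/ → heaboxaademgageo.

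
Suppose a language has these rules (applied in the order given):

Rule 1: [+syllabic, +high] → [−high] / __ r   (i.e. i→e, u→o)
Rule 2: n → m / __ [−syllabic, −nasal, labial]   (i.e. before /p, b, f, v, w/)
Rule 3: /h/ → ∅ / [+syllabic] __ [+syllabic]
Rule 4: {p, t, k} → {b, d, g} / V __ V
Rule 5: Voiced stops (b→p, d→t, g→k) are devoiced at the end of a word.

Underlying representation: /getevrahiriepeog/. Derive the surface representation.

Rule 1 (pre-rhotic lowering): /i/ is a high vowel immediately before /r/, so it lowers to [e]. /getevrahiriepeog/ → getevraheriepeog.
Rule 2 (nasal place assimilation): no segment meets the environment; /getevraheriepeog/ is unchanged.
Rule 3 (intervocalic h-deletion): /h/ occurs between vowels /a/ and /e/, so it deletes. /getevraheriepeog/ → getevraeriepeog.
Rule 4 (intervocalic voicing): /t/ is a voiceless stop between vowels /e/ and /e/, so it voices to [d]. /p/ is a voiceless stop between vowels /e/ and /e/, so it voices to [b]. /getevraeriepeog/ → gedevraeriebeog.
Rule 5 (final devoicing): /g/ is a voiced stop in word-final position, so it devoices to [k]. /gedevraeriebeog/ → gedevraeriebeok.

gedevraeriebeok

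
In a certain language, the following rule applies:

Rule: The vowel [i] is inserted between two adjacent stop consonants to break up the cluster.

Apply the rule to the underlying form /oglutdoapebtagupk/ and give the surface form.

/t/ and /d/ form a stop–stop cluster, so [i] is inserted between them.
/b/ and /t/ form a stop–stop cluster, so [i] is inserted between them.
/p/ and /k/ form a stop–stop cluster, so [i] is inserted between them.
Surface form: [oglutidoapebitagupik].

oglutidoapebitagupik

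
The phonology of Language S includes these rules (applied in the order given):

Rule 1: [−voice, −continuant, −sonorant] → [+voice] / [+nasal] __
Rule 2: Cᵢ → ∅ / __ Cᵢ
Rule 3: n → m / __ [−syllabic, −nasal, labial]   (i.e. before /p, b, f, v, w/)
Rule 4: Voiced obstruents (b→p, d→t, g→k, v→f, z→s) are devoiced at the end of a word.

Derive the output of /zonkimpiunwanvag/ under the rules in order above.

Rule 1 (post-nasal voicing): /k/ is a voiceless stop immediately after the nasal /n/, so it voices to [g]. /p/ is a voiceless stop immediately after the nasal /m/, so it voices to [b]. /zonkimpiunwanvag/ → zongimbiunwanvag.
Rule 2 (degemination): no segment meets the environment; /zongimbiunwanvag/ is unchanged.
Rule 3 (nasal place assimilation): /n/ precedes the labial consonant /w/, so it assimilates in place to [m]. /n/ precedes the labial consonant /v/, so it assimilates in place to [m]. /zongimbiunwanvag/ → zongimbiumwamvag.
Rule 4 (final devoicing): /g/ is a voiced obstruent in word-final position, so it devoices to [k]. /zongimbiumwamvag/ → zongimbiumwamvak.

zongimbiumwamvak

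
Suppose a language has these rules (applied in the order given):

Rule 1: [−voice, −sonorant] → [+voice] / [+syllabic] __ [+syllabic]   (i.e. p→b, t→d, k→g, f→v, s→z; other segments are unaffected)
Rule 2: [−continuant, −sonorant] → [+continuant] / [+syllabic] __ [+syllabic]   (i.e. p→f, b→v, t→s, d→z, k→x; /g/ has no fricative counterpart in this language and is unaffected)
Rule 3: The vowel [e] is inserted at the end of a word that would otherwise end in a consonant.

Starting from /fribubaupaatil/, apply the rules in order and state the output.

frivuvauvaazile

Rule 1 (intervocalic voicing): /p/ is a voiceless obstruent between vowels /u/ and /a/, so it voices to [b]. /t/ is a voiceless obstruent between vowels /a/ and /i/, so it voices to [d]. /fribubaupaatil/ → fribubaubaadil.
Rule 2 (intervocalic spirantization): /b/ is a stop between vowels /i/ and /u/, so it spirantizes to the fricative [v]. /b/ is a stop between vowels /u/ and /a/, so it spirantizes to the fricative [v]. /b/ is a stop between vowels /u/ and /a/, so it spirantizes to the fricative [v]. /d/ is a stop between vowels /a/ and /i/, so it spirantizes to the fricative [z]. /fribubaubaadil/ → frivuvauvaazil.
Rule 3 (final e-epenthesis): the form ends in the consonant /l/, so [e] is inserted word-finally. /frivuvauvaazil/ → frivuvauvaazile.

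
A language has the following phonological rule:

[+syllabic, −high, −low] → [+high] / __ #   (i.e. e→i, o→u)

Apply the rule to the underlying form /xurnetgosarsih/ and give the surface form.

No segment of /xurnetgosarsih/ meets the structural description of the rule, so the form surfaces unchanged.

xurnetgosarsih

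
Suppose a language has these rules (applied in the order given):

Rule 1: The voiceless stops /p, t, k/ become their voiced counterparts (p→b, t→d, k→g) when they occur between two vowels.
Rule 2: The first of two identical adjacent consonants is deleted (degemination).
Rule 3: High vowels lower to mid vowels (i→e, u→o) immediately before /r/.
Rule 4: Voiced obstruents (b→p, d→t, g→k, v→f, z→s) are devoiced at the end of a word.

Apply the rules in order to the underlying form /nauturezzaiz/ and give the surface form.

Rule 1 (intervocalic voicing): /t/ is a voiceless stop between vowels /u/ and /u/, so it voices to [d]. /nauturezzaiz/ → naudurezzaiz.
Rule 2 (degemination): /zz/ is a geminate; the first /z/ deletes. /naudurezzaiz/ → naudurezaiz.
Rule 3 (pre-rhotic lowering): /u/ is a high vowel immediately before /r/, so it lowers to [o]. /naudurezaiz/ → naudorezaiz.
Rule 4 (final devoicing): /z/ is a voiced obstruent in word-final position, so it devoices to [s]. /naudorezaiz/ → naudorezais.

naudorezais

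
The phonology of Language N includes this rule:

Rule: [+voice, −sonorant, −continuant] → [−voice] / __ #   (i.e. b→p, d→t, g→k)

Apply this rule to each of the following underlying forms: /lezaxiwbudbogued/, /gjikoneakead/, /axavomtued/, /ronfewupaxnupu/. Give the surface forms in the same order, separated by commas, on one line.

/lezaxiwbudbogued/: /d/ is a voiced stop in word-final position, so it devoices to [t]. → [lezaxiwbudboguet].
/gjikoneakead/: /d/ is a voiced stop in word-final position, so it devoices to [t]. → [gjikoneakeat].
/axavomtued/: /d/ is a voiced stop in word-final position, so it devoices to [t]. → [axavomtuet].
/ronfewupaxnupu/: the rule's environment is not met; surfaces unchanged as [ronfewupaxnupu].

lezaxiwbudboguet, gjikoneakeat, axavomtuet, ronfewupaxnupu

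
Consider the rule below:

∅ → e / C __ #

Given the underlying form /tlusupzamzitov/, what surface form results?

tlusupzamzitove

the form ends in the consonant /v/, so [e] is inserted word-finally.
Surface form: [tlusupzamzitove].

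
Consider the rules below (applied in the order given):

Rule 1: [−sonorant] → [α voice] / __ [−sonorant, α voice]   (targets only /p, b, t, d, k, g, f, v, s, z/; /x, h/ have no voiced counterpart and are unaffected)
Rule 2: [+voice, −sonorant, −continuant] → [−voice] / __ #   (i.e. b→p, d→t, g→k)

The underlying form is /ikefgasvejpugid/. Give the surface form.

ikevgazvejpugit

Rule 1 (regressive voicing assimilation): /f/ precedes the voiced obstruent /g/, so it voices to [v] by assimilation. /s/ precedes the voiced obstruent /v/, so it voices to [z] by assimilation. /ikefgasvejpugid/ → ikevgazvejpugid.
Rule 2 (final devoicing): /d/ is a voiced stop in word-final position, so it devoices to [t]. /ikevgazvejpugid/ → ikevgazvejpugit.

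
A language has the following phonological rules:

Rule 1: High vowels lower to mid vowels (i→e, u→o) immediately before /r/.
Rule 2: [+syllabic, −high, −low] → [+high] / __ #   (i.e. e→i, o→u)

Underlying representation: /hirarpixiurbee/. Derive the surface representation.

Rule 1 (pre-rhotic lowering): /i/ is a high vowel immediately before /r/, so it lowers to [e]. /u/ is a high vowel immediately before /r/, so it lowers to [o]. /hirarpixiurbee/ → herarpixiorbee.
Rule 2 (final vowel raising): /e/ is a mid vowel in word-final position, so it raises to [i]. /herarpixiorbee/ → herarpixiorbei.

herarpixiorbei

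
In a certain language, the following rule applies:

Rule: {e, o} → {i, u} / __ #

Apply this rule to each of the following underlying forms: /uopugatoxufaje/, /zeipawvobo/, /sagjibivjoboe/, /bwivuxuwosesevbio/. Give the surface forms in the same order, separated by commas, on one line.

uopugatoxufaji, zeipawvobu, sagjibivjoboi, bwivuxuwosesevbiu

/uopugatoxufaje/: /e/ is a mid vowel in word-final position, so it raises to [i]. → [uopugatoxufaji].
/zeipawvobo/: /o/ is a mid vowel in word-final position, so it raises to [u]. → [zeipawvobu].
/sagjibivjoboe/: /e/ is a mid vowel in word-final position, so it raises to [i]. → [sagjibivjoboi].
/bwivuxuwosesevbio/: /o/ is a mid vowel in word-final position, so it raises to [u]. → [bwivuxuwosesevbiu].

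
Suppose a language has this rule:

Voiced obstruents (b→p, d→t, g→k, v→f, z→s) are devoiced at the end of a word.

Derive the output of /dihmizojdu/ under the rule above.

dihmizojdu

No segment of /dihmizojdu/ meets the structural description of the rule, so the form surfaces unchanged.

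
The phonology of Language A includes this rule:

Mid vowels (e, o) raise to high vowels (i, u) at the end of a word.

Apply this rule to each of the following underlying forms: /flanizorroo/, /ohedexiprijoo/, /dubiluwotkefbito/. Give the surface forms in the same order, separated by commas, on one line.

flanizorrou, ohedexiprijou, dubiluwotkefbitu

/flanizorroo/: /o/ is a mid vowel in word-final position, so it raises to [u]. → [flanizorrou].
/ohedexiprijoo/: /o/ is a mid vowel in word-final position, so it raises to [u]. → [ohedexiprijou].
/dubiluwotkefbito/: /o/ is a mid vowel in word-final position, so it raises to [u]. → [dubiluwotkefbitu].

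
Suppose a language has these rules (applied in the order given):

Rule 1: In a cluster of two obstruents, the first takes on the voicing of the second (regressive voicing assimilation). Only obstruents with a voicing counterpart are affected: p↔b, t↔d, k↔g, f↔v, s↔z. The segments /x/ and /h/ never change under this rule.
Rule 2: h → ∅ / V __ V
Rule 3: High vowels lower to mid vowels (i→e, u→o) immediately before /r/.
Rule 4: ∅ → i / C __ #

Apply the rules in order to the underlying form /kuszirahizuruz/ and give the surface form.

Rule 1 (regressive voicing assimilation): /s/ precedes the voiced obstruent /z/, so it voices to [z] by assimilation. /kuszirahizuruz/ → kuzzirahizuruz.
Rule 2 (intervocalic h-deletion): /h/ occurs between vowels /a/ and /i/, so it deletes. /kuzzirahizuruz/ → kuzziraizuruz.
Rule 3 (pre-rhotic lowering): /i/ is a high vowel immediately before /r/, so it lowers to [e]. /u/ is a high vowel immediately before /r/, so it lowers to [o]. /kuzziraizuruz/ → kuzzeraizoruz.
Rule 4 (final i-epenthesis): the form ends in the consonant /z/, so [i] is inserted word-finally. /kuzzeraizoruz/ → kuzzeraizoruzi.

kuzzeraizoruzi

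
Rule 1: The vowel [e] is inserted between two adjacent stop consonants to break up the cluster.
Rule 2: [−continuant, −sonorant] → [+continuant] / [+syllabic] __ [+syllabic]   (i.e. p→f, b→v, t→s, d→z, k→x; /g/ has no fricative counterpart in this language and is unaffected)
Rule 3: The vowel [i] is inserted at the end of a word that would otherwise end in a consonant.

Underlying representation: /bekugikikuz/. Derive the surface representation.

bexugixixuzi

Rule 1 (stop-cluster e-epenthesis): no segment meets the environment; /bekugikikuz/ is unchanged.
Rule 2 (intervocalic spirantization): /k/ is a stop between vowels /e/ and /u/, so it spirantizes to the fricative [x]. /k/ is a stop between vowels /i/ and /i/, so it spirantizes to the fricative [x]. /k/ is a stop between vowels /i/ and /u/, so it spirantizes to the fricative [x]. /bekugikikuz/ → bexugixixuz.
Rule 3 (final i-epenthesis): the form ends in the consonant /z/, so [i] is inserted word-finally. /bexugixixuz/ → bexugixixuzi.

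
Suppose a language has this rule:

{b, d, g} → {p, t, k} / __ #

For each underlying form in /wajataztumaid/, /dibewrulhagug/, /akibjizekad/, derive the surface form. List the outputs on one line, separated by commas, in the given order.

/wajataztumaid/: /d/ is a voiced stop in word-final position, so it devoices to [t]. → [wajataztumait].
/dibewrulhagug/: /g/ is a voiced stop in word-final position, so it devoices to [k]. → [dibewrulhaguk].
/akibjizekad/: /d/ is a voiced stop in word-final position, so it devoices to [t]. → [akibjizekat].

wajataztumait, dibewrulhaguk, akibjizekat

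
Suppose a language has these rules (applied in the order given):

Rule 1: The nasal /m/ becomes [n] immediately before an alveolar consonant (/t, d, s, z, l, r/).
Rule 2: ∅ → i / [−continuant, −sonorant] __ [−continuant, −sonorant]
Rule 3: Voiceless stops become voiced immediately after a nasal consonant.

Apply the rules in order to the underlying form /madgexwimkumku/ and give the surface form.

madigexwimgumgu

Rule 1 (nasal place assimilation): no segment meets the environment; /madgexwimkumku/ is unchanged.
Rule 2 (stop-cluster i-epenthesis): /d/ and /g/ form a stop–stop cluster, so [i] is inserted between them. /madgexwimkumku/ → madigexwimkumku.
Rule 3 (post-nasal voicing): /k/ is a voiceless stop immediately after the nasal /m/, so it voices to [g]. /k/ is a voiceless stop immediately after the nasal /m/, so it voices to [g]. /madigexwimkumku/ → madigexwimgumgu.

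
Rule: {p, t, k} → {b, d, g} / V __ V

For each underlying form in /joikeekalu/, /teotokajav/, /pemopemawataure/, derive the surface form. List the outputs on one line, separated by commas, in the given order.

joigeegalu, teodogajav, pemobemawadaure

/joikeekalu/: /k/ is a voiceless stop between vowels /i/ and /e/, so it voices to [g]. /k/ is a voiceless stop between vowels /e/ and /a/, so it voices to [g]. → [joigeegalu].
/teotokajav/: /t/ is a voiceless stop between vowels /o/ and /o/, so it voices to [d]. /k/ is a voiceless stop between vowels /o/ and /a/, so it voices to [g]. → [teodogajav].
/pemopemawataure/: /p/ is a voiceless stop between vowels /o/ and /e/, so it voices to [b]. /t/ is a voiceless stop between vowels /a/ and /a/, so it voices to [d]. → [pemobemawadaure].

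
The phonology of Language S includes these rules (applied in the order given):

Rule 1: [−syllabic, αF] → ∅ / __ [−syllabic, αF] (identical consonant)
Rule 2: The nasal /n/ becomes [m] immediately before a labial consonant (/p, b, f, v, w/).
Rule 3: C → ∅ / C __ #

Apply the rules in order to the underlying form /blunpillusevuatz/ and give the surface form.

Rule 1 (degemination): /ll/ is a geminate; the first /l/ deletes. /blunpillusevuatz/ → blunpilusevuatz.
Rule 2 (nasal place assimilation): /n/ precedes the labial consonant /p/, so it assimilates in place to [m]. /blunpilusevuatz/ → blumpilusevuatz.
Rule 3 (final cluster simplification): /z/ is the second consonant of a word-final cluster /tz/, so it deletes. /blumpilusevuatz/ → blumpilusevuat.

blumpilusevuat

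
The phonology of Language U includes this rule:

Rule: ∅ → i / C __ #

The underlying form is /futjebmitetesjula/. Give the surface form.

No segment of /futjebmitetesjula/ meets the structural description of the rule, so the form surfaces unchanged.

futjebmitetesjula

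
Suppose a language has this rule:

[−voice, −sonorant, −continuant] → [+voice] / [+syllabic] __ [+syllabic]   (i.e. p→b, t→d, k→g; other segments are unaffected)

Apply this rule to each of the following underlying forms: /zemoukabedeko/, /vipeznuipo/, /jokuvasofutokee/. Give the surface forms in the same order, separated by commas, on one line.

/zemoukabedeko/: /k/ is a voiceless stop between vowels /u/ and /a/, so it voices to [g]. /k/ is a voiceless stop between vowels /e/ and /o/, so it voices to [g]. → [zemougabedego].
/vipeznuipo/: /p/ is a voiceless stop between vowels /i/ and /e/, so it voices to [b]. /p/ is a voiceless stop between vowels /i/ and /o/, so it voices to [b]. → [vibeznuibo].
/jokuvasofutokee/: /k/ is a voiceless stop between vowels /o/ and /u/, so it voices to [g]. /t/ is a voiceless stop between vowels /u/ and /o/, so it voices to [d]. /k/ is a voiceless stop between vowels /o/ and /e/, so it voices to [g]. → [joguvasofudogee].

zemougabedego, vibeznuibo, joguvasofudogee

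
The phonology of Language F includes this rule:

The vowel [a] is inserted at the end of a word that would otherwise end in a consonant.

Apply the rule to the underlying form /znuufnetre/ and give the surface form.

No segment of /znuufnetre/ meets the structural description of the rule, so the form surfaces unchanged.

znuufnetre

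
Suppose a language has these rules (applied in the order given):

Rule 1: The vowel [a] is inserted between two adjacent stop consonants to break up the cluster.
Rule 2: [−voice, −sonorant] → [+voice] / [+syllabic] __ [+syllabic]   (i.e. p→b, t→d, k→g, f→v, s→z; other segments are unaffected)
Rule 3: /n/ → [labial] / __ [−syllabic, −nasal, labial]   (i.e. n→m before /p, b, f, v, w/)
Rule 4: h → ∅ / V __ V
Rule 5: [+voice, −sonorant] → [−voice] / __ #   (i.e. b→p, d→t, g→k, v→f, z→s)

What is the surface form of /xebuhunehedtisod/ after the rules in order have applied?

xebuuneedadizot

Rule 1 (stop-cluster a-epenthesis): /d/ and /t/ form a stop–stop cluster, so [a] is inserted between them. /xebuhunehedtisod/ → xebuhunehedatisod.
Rule 2 (intervocalic voicing): /t/ is a voiceless obstruent between vowels /a/ and /i/, so it voices to [d]. /s/ is a voiceless obstruent between vowels /i/ and /o/, so it voices to [z]. /xebuhunehedatisod/ → xebuhunehedadizod.
Rule 3 (nasal place assimilation): no segment meets the environment; /xebuhunehedadizod/ is unchanged.
Rule 4 (intervocalic h-deletion): /h/ occurs between vowels /u/ and /u/, so it deletes. /h/ occurs between vowels /e/ and /e/, so it deletes. /xebuhunehedadizod/ → xebuuneedadizod.
Rule 5 (final devoicing): /d/ is a voiced obstruent in word-final position, so it devoices to [t]. /xebuuneedadizod/ → xebuuneedadizot.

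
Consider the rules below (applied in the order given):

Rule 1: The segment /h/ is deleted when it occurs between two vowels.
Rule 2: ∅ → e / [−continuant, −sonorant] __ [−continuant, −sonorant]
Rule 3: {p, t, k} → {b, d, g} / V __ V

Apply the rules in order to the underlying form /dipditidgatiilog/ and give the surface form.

Rule 1 (intervocalic h-deletion): no segment meets the environment; /dipditidgatiilog/ is unchanged.
Rule 2 (stop-cluster e-epenthesis): /p/ and /d/ form a stop–stop cluster, so [e] is inserted between them. /d/ and /g/ form a stop–stop cluster, so [e] is inserted between them. /dipditidgatiilog/ → dipeditidegatiilog.
Rule 3 (intervocalic voicing): /p/ is a voiceless stop between vowels /i/ and /e/, so it voices to [b]. /t/ is a voiceless stop between vowels /i/ and /i/, so it voices to [d]. /t/ is a voiceless stop between vowels /a/ and /i/, so it voices to [d]. /dipeditidegatiilog/ → dibedididegadiilog.

dibedididegadiilog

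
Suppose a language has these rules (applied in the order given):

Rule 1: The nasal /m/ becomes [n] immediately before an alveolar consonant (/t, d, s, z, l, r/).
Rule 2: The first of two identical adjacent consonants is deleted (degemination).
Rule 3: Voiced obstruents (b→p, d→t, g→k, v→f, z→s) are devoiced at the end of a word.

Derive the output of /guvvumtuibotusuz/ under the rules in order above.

Rule 1 (nasal place assimilation): /m/ precedes the alveolar consonant /t/, so it assimilates in place to [n]. /guvvumtuibotusuz/ → guvvuntuibotusuz.
Rule 2 (degemination): /vv/ is a geminate; the first /v/ deletes. /guvvuntuibotusuz/ → guvuntuibotusuz.
Rule 3 (final devoicing): /z/ is a voiced obstruent in word-final position, so it devoices to [s]. /guvuntuibotusuz/ → guvuntuibotusus.

guvuntuibotusus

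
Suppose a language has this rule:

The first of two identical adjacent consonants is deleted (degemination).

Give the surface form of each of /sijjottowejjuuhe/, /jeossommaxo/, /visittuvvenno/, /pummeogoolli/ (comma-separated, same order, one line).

sijotowejuuhe, jeosomaxo, visituveno, pumeogooli

/sijjottowejjuuhe/: /jj/ is a geminate; the first /j/ deletes. /tt/ is a geminate; the first /t/ deletes. /jj/ is a geminate; the first /j/ deletes. → [sijotowejuuhe].
/jeossommaxo/: /ss/ is a geminate; the first /s/ deletes. /mm/ is a geminate; the first /m/ deletes. → [jeosomaxo].
/visittuvvenno/: /tt/ is a geminate; the first /t/ deletes. /vv/ is a geminate; the first /v/ deletes. /nn/ is a geminate; the first /n/ deletes. → [visituveno].
/pummeogoolli/: /mm/ is a geminate; the first /m/ deletes. /ll/ is a geminate; the first /l/ deletes. → [pumeogooli].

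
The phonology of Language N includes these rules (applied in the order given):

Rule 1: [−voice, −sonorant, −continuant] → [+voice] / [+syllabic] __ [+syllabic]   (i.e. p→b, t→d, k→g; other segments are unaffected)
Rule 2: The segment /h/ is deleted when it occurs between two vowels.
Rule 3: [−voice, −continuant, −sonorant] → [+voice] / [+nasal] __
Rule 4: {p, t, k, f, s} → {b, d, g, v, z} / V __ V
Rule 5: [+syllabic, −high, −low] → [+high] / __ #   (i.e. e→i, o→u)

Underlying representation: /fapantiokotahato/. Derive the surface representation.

Rule 1 (intervocalic voicing): /p/ is a voiceless stop between vowels /a/ and /a/, so it voices to [b]. /k/ is a voiceless stop between vowels /o/ and /o/, so it voices to [g]. /t/ is a voiceless stop between vowels /o/ and /a/, so it voices to [d]. /t/ is a voiceless stop between vowels /a/ and /o/, so it voices to [d]. /fapantiokotahato/ → fabantiogodahado.
Rule 2 (intervocalic h-deletion): /h/ occurs between vowels /a/ and /a/, so it deletes. /fabantiogodahado/ → fabantiogodaado.
Rule 3 (post-nasal voicing): /t/ is a voiceless stop immediately after the nasal /n/, so it voices to [d]. /fabantiogodaado/ → fabandiogodaado.
Rule 4 (intervocalic voicing): no segment meets the environment; /fabandiogodaado/ is unchanged.
Rule 5 (final vowel raising): /o/ is a mid vowel in word-final position, so it raises to [u]. /fabandiogodaado/ → fabandiogodaadu.

fabandiogodaadu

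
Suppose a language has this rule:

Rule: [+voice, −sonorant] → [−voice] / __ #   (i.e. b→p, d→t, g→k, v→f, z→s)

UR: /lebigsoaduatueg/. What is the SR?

lebigsoaduatuek

Scanning /lebigsoaduatueg/: /b/ at position 3 is not in the conditioning environment; /g/ at position 5 is not in the conditioning environment; /d/ at position 9 is not in the conditioning environment; /g/ is a voiced obstruent in word-final position, so it devoices to [k].
Result: [lebigsoaduatuek].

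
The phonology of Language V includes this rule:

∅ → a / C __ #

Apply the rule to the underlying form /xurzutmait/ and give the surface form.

xurzutmaita

the form ends in the consonant /t/, so [a] is inserted word-finally.
Surface form: [xurzutmaita].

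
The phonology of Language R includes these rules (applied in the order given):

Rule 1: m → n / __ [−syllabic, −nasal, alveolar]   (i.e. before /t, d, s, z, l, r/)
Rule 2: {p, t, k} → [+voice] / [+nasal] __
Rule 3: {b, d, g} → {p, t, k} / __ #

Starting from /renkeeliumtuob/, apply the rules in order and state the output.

Rule 1 (nasal place assimilation): /m/ precedes the alveolar consonant /t/, so it assimilates in place to [n]. /renkeeliumtuob/ → renkeeliuntuob.
Rule 2 (post-nasal voicing): /k/ is a voiceless stop immediately after the nasal /n/, so it voices to [g]. /t/ is a voiceless stop immediately after the nasal /n/, so it voices to [d]. /renkeeliuntuob/ → rengeeliunduob.
Rule 3 (final devoicing): /b/ is a voiced stop in word-final position, so it devoices to [p]. /rengeeliunduob/ → rengeeliunduop.

rengeeliunduop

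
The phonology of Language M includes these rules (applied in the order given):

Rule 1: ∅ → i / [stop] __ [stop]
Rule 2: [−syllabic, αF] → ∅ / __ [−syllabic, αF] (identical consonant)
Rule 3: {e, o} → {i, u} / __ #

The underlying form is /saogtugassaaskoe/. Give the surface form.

saogitugasaaskoi

Rule 1 (stop-cluster i-epenthesis): /g/ and /t/ form a stop–stop cluster, so [i] is inserted between them. /saogtugassaaskoe/ → saogitugassaaskoe.
Rule 2 (degemination): /ss/ is a geminate; the first /s/ deletes. /saogitugassaaskoe/ → saogitugasaaskoe.
Rule 3 (final vowel raising): /e/ is a mid vowel in word-final position, so it raises to [i]. /saogitugasaaskoe/ → saogitugasaaskoi.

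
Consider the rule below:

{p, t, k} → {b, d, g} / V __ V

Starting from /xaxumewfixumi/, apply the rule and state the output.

No segment of /xaxumewfixumi/ meets the structural description of the rule, so the form surfaces unchanged.

xaxumewfixumi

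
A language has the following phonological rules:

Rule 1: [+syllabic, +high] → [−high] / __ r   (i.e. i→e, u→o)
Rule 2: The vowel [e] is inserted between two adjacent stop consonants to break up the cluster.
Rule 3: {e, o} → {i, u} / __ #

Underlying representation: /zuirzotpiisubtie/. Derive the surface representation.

zuerzotepiisubetii

Rule 1 (pre-rhotic lowering): /i/ is a high vowel immediately before /r/, so it lowers to [e]. /zuirzotpiisubtie/ → zuerzotpiisubtie.
Rule 2 (stop-cluster e-epenthesis): /t/ and /p/ form a stop–stop cluster, so [e] is inserted between them. /b/ and /t/ form a stop–stop cluster, so [e] is inserted between them. /zuerzotpiisubtie/ → zuerzotepiisubetie.
Rule 3 (final vowel raising): /e/ is a mid vowel in word-final position, so it raises to [i]. /zuerzotepiisubetie/ → zuerzotepiisubetii.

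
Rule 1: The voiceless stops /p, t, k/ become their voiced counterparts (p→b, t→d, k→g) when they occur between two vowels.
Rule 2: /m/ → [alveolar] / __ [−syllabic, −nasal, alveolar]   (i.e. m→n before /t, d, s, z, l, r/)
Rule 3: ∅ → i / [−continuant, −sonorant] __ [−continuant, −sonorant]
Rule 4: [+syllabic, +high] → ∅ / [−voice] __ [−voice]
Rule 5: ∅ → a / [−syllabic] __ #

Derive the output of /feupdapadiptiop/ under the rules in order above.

Rule 1 (intervocalic voicing): /p/ is a voiceless stop between vowels /a/ and /a/, so it voices to [b]. /feupdapadiptiop/ → feupdabadiptiop.
Rule 2 (nasal place assimilation): no segment meets the environment; /feupdabadiptiop/ is unchanged.
Rule 3 (stop-cluster i-epenthesis): /p/ and /d/ form a stop–stop cluster, so [i] is inserted between them. /p/ and /t/ form a stop–stop cluster, so [i] is inserted between them. /feupdabadiptiop/ → feupidabadipitiop.
Rule 4 (high vowel syncope): /i/ is a high vowel flanked by voiceless consonants /p/ and /t/, so it deletes. /feupidabadipitiop/ → feupidabadiptiop.
Rule 5 (final a-epenthesis): the form ends in the consonant /p/, so [a] is inserted word-finally. /feupidabadiptiop/ → feupidabadiptiopa.

feupidabadiptiopa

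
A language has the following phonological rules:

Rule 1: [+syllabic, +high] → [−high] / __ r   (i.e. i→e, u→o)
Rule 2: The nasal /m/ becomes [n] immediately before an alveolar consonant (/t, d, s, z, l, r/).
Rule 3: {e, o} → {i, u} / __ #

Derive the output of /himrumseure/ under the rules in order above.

Rule 1 (pre-rhotic lowering): /u/ is a high vowel immediately before /r/, so it lowers to [o]. /himrumseure/ → himrumseore.
Rule 2 (nasal place assimilation): /m/ precedes the alveolar consonant /r/, so it assimilates in place to [n]. /m/ precedes the alveolar consonant /s/, so it assimilates in place to [n]. /himrumseore/ → hinrunseore.
Rule 3 (final vowel raising): /e/ is a mid vowel in word-final position, so it raises to [i]. /hinrunseore/ → hinrunseori.

hinrunseori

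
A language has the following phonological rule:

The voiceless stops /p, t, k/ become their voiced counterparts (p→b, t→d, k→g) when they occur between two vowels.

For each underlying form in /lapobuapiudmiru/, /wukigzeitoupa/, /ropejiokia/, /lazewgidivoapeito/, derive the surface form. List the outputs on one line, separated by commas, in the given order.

labobuabiudmiru, wugigzeidouba, robejiogia, lazewgidivoabeido

/lapobuapiudmiru/: /p/ is a voiceless stop between vowels /a/ and /o/, so it voices to [b]. /p/ is a voiceless stop between vowels /a/ and /i/, so it voices to [b]. → [labobuabiudmiru].
/wukigzeitoupa/: /k/ is a voiceless stop between vowels /u/ and /i/, so it voices to [g]. /t/ is a voiceless stop between vowels /i/ and /o/, so it voices to [d]. /p/ is a voiceless stop between vowels /u/ and /a/, so it voices to [b]. → [wugigzeidouba].
/ropejiokia/: /p/ is a voiceless stop between vowels /o/ and /e/, so it voices to [b]. /k/ is a voiceless stop between vowels /o/ and /i/, so it voices to [g]. → [robejiogia].
/lazewgidivoapeito/: /p/ is a voiceless stop between vowels /a/ and /e/, so it voices to [b]. /t/ is a voiceless stop between vowels /i/ and /o/, so it voices to [d]. → [lazewgidivoabeido].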